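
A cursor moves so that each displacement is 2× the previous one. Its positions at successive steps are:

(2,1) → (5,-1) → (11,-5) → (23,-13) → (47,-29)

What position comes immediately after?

(95,-61)

Consecutive displacements (+3,-2), (+6,-4), (+12,-8), (+24,-16) scale by a factor of 2 each step.
step 5: (47,-29) + (+48,-32) → (95,-61)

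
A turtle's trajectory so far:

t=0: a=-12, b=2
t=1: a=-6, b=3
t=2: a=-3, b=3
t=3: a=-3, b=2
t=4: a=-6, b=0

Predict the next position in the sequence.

Taking differences between consecutive positions: (+6, +1), (+3, +0), (+0, -1), (-3, -2). These grow by (-3, -1) each step.
step 5: a=-6, b=0 + (-6, -3) → a=-12, b=-3

a=-12, b=-3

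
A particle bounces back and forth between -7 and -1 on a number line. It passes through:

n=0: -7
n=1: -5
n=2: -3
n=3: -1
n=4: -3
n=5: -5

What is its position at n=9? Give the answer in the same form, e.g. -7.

-1

The value reflects between -7 and -1, moving 2 per step.
  step 6: -5 → -7
  step 7: -7 → -5
  step 8: -5 → -3
  step 9: -3 → -1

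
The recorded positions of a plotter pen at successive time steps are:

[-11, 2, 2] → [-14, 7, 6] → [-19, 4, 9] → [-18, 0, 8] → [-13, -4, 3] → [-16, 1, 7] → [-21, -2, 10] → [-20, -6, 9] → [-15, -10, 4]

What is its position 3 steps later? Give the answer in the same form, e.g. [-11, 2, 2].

[-22, -12, 10]

Step-to-step displacements: [-3, +5, +4], [-5, -3, +3], [+1, -4, -1], [+5, -4, -5], [-3, +5, +4], [-5, -3, +3], [+1, -4, -1], [+5, -4, -5] — a repeating cycle of length 4.
step 9: apply [-3, +5, +4] → [-18, -5, 8]
step 10: apply [-5, -3, +3] → [-23, -8, 11]
step 11: apply [+1, -4, -1] → [-22, -12, 10]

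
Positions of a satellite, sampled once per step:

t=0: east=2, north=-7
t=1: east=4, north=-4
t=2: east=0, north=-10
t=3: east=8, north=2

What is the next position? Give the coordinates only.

east=-8, north=-22

Step-to-step displacements: (+2,+3), (-4,-6), (+8,+12); each is -2× the previous.
step 4: east=8, north=2 + (-16,-24) → east=-8, north=-22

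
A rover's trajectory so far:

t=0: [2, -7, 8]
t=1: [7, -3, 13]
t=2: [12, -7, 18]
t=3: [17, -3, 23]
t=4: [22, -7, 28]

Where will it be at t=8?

[42, -7, 48]

The first coordinate changes by +5 each step, so at step 8 it is 2 + 8·(5) = 42.
The second coordinate repeats the cycle [-7, -3] with period 2; step 8 mod 2 = 0, giving -7.
The third coordinate changes by +5 each step, so at step 8 it is 8 + 8·(5) = 48.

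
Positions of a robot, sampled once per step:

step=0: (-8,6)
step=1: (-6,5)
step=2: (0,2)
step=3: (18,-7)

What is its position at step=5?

(234,-115)

The jumps are (+2,-1), (+6,-3), (+18,-9) — a geometric progression with ratio 3.
step 4: (18,-7) + (+54,-27) → (72,-34)
step 5: (72,-34) + (+162,-81) → (234,-115)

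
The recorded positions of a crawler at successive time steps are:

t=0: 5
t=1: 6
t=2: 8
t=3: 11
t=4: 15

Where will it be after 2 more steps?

26

Taking differences between consecutive positions: +1, +2, +3, +4. These grow by +1 each step.
step 5: 15 + 5 → 20
step 6: 20 + 6 → 26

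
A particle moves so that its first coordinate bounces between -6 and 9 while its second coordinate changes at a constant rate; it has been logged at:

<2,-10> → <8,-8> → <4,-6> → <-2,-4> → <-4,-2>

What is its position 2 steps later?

<8,2>

The first coordinate reflects between -6 and 9, moving 6 per step.
  step 5: -4 → 2
  step 6: 2 → 8
The second coordinate changes by +2 each step: at step 6 it is 2.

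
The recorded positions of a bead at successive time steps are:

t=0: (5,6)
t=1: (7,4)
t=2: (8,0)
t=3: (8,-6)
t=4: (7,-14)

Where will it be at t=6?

Taking differences between consecutive positions: (+2,-2), (+1,-4), (+0,-6), (-1,-8). These grow by (-1,-2) each step.
step 5: (7,-14) + (-2,-10) → (5,-24)
step 6: (5,-24) + (-3,-12) → (2,-36)

(2,-36)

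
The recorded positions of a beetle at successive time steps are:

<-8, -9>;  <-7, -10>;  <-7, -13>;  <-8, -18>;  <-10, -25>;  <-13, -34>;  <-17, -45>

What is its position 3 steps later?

<-35, -90>

Successive displacements: <+1, -1>, <+0, -3>, <-1, -5>, <-2, -7>, <-3, -9>, <-4, -11> — each changes by <-1, -2>.
step 7: <-17, -45> + <-5, -13> → <-22, -58>
step 8: <-22, -58> + <-6, -15> → <-28, -73>
step 9: <-28, -73> + <-7, -17> → <-35, -90>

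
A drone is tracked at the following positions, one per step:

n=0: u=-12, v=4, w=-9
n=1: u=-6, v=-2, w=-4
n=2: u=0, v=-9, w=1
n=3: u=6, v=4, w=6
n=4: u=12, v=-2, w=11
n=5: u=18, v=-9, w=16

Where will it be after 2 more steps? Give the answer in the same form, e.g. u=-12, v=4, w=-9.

U: linear, +6 per step → 30 at step 7.
V: cycles through 4, -2, -9 every 3 steps. Step 7 lands at position 1 of the cycle → -2.
W: linear, +5 per step → 26 at step 7.

u=30, v=-2, w=26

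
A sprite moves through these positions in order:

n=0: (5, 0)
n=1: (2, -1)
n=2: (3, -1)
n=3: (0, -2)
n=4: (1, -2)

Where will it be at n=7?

Differencing gives (-3, -1), (+1, +0), (-3, -1), (+1, +0). This is the pattern (-3, -1), (+1, +0) repeated.
step 5: apply (-3, -1) → (-2, -3)
step 6: apply (+1, +0) → (-1, -3)
step 7: apply (-3, -1) → (-4, -4)

(-4, -4)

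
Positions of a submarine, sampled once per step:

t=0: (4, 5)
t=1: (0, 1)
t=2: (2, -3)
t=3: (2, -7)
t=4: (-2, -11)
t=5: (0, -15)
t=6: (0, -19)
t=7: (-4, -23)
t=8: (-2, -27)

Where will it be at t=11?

Step-to-step displacements: (-4, -4), (+2, -4), (+0, -4), (-4, -4), (+2, -4), (+0, -4), (-4, -4), (+2, -4) — a repeating cycle of length 3.
step 9: apply (+0, -4) → (-2, -31)
step 10: apply (-4, -4) → (-6, -35)
step 11: apply (+2, -4) → (-4, -39)

(-4, -39)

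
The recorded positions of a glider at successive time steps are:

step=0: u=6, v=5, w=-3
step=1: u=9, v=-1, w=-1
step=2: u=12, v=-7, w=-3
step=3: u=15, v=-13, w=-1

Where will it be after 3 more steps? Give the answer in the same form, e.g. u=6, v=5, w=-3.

u=24, v=-31, w=-3

U: linear, +3 per step → 24 at step 6.
V: linear, -6 per step → -31 at step 6.
W: cycles through -3, -1 every 2 steps. Step 6 lands at position 0 of the cycle → -3.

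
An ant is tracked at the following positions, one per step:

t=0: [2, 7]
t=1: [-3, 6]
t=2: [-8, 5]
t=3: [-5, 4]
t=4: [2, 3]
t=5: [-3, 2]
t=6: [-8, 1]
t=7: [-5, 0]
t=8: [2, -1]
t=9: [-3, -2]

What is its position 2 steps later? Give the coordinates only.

[-5, -4]

The first coordinate repeats the cycle [2, -3, -8, -5] with period 4; step 11 mod 4 = 3, giving -5.
The second coordinate changes by -1 each step, so at step 11 it is 7 + 11·(-1) = -4.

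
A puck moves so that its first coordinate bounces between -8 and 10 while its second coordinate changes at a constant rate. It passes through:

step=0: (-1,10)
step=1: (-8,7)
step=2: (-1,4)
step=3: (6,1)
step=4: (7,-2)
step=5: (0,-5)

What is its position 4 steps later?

The first coordinate reflects between -8 and 10, moving 7 per step.
  step 6: 0 → -7
  step 7: -7 → -2
  step 8: -2 → 5
  step 9: 5 → 8
The second coordinate changes by -3 each step: at step 9 it is -17.

(8,-17)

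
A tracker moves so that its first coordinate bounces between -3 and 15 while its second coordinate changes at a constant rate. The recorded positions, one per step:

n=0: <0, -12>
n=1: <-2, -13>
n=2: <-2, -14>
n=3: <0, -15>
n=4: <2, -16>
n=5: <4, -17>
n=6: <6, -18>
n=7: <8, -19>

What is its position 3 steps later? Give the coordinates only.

<14, -22>

The first coordinate reflects between -3 and 15, moving 2 per step.
  step 8: 8 → 10
  step 9: 10 → 12
  step 10: 12 → 14
The second coordinate changes by -1 each step: at step 10 it is -22.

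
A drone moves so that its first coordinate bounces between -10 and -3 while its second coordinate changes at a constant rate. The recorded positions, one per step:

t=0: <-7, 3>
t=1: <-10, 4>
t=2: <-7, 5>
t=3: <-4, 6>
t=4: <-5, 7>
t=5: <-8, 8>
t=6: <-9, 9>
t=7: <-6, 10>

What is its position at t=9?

<-6, 12>

The first coordinate reflects between -10 and -3, moving 3 per step.
  step 8: -6 → -3
  step 9: -3 → -6
The second coordinate changes by +1 each step: at step 9 it is 12.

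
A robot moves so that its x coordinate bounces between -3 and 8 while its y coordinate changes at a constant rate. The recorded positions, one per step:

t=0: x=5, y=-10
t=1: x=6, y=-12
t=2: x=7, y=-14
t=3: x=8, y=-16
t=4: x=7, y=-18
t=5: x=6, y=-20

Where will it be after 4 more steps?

x=2, y=-28

The x coordinate travels 1 per step and bounces off the walls at -3 and 8.
  step 6: 6 → 5
  step 7: 5 → 4
  step 8: 4 → 3
  step 9: 3 → 2
The y coordinate changes by -2 each step: at step 9 it is -28.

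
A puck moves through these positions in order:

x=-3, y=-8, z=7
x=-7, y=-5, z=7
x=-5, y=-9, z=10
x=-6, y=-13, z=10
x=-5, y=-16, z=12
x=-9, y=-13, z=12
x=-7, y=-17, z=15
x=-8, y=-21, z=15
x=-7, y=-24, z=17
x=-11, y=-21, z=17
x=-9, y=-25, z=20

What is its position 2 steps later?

x=-9, y=-32, z=22

Differencing gives (-4, +3, +0), (+2, -4, +3), (-1, -4, +0), (+1, -3, +2), (-4, +3, +0), (+2, -4, +3), (-1, -4, +0), (+1, -3, +2), (-4, +3, +0), (+2, -4, +3). This is the pattern (-4, +3, +0), (+2, -4, +3), (-1, -4, +0), (+1, -3, +2) repeated.
step 11: apply (-1, -4, +0) → x=-10, y=-29, z=20
step 12: apply (+1, -3, +2) → x=-9, y=-32, z=22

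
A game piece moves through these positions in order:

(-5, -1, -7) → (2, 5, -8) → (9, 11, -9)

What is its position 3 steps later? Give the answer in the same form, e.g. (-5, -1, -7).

(30, 29, -12)

Each step adds (+7, +6, -1) to the position.
step 3: (9, 11, -9) + (+7, +6, -1) → (16, 17, -10)
step 4: (16, 17, -10) + (+7, +6, -1) → (23, 23, -11)
step 5: (23, 23, -11) + (+7, +6, -1) → (30, 29, -12)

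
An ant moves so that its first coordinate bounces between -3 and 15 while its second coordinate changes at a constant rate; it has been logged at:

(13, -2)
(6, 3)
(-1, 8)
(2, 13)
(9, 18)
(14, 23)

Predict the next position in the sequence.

The first coordinate reflects between -3 and 15, moving 7 per step.
  step 6: 14 → 7
The second coordinate changes by +5 each step: at step 6 it is 28.

(7, 28)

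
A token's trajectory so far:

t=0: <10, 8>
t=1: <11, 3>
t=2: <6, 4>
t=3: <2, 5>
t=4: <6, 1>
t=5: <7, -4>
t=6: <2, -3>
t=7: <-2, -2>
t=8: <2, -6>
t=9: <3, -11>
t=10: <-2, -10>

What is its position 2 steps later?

Step-to-step displacements: <+1, -5>, <-5, +1>, <-4, +1>, <+4, -4>, <+1, -5>, <-5, +1>, <-4, +1>, <+4, -4>, <+1, -5>, <-5, +1> — a repeating cycle of length 4.
step 11: apply <-4, +1> → <-6, -9>
step 12: apply <+4, -4> → <-2, -13>

<-2, -13>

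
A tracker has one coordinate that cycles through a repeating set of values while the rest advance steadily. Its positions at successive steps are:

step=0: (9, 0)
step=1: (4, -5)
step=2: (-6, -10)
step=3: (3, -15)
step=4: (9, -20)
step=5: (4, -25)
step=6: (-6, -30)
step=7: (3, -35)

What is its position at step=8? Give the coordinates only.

(9, -40)

The first coordinate repeats the cycle [9, 4, -6, 3] with period 4; step 8 mod 4 = 0, giving 9.
The second coordinate changes by -5 each step, so at step 8 it is 0 + 8·(-5) = -40.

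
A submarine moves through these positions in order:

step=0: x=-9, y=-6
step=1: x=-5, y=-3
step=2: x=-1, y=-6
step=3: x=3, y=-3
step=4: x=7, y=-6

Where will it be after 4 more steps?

x=23, y=-6

X: linear, +4 per step → 23 at step 8.
Y: cycles through -6, -3 every 2 steps. Step 8 lands at position 0 of the cycle → -6.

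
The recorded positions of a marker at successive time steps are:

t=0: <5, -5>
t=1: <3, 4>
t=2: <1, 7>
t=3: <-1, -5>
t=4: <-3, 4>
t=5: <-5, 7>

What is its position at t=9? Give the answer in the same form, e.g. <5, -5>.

<-13, -5>

First: linear, -2 per step → -13 at step 9.
Second: cycles through -5, 4, 7 every 3 steps. Step 9 lands at position 0 of the cycle → -5.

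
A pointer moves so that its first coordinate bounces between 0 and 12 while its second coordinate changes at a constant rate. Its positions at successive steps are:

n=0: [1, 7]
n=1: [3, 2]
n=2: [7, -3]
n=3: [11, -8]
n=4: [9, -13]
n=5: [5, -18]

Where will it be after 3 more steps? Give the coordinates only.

The first coordinate travels 4 per step and bounces off the walls at 0 and 12.
  step 6: 5 → 1
  step 7: 1 → 3
  step 8: 3 → 7
The second coordinate changes by -5 each step: at step 8 it is -33.

[7, -33]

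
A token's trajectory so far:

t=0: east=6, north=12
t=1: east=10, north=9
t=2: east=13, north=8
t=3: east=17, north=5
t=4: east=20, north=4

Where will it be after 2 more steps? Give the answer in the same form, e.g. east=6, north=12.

east=27, north=0

The moves between consecutive positions are (+4,-3), (+3,-1), (+4,-3), (+3,-1); they repeat the 2-cycle [(+4,-3), (+3,-1)].
step 5: apply (+4,-3) → east=24, north=1
step 6: apply (+3,-1) → east=27, north=0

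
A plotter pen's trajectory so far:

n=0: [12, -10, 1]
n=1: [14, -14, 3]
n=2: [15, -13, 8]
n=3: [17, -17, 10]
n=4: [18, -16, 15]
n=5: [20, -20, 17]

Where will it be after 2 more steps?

[23, -23, 24]

The moves between consecutive positions are [+2, -4, +2], [+1, +1, +5], [+2, -4, +2], [+1, +1, +5], [+2, -4, +2]; they repeat the 2-cycle [[+2, -4, +2], [+1, +1, +5]].
step 6: apply [+1, +1, +5] → [21, -19, 22]
step 7: apply [+2, -4, +2] → [23, -23, 24]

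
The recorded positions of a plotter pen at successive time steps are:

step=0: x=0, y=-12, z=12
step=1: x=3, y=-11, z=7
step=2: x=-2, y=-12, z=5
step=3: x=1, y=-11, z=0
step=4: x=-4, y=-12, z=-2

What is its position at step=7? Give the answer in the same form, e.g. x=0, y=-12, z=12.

Step-to-step displacements: (+3, +1, -5), (-5, -1, -2), (+3, +1, -5), (-5, -1, -2) — a repeating cycle of length 2.
step 5: apply (+3, +1, -5) → x=-1, y=-11, z=-7
step 6: apply (-5, -1, -2) → x=-6, y=-12, z=-9
step 7: apply (+3, +1, -5) → x=-3, y=-11, z=-14

x=-3, y=-11, z=-14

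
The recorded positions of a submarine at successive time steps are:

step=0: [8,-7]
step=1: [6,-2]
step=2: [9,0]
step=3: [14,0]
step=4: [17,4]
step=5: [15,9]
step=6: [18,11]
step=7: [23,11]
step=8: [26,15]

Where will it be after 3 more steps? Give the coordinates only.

Differencing gives [-2,+5], [+3,+2], [+5,+0], [+3,+4], [-2,+5], [+3,+2], [+5,+0], [+3,+4]. This is the pattern [-2,+5], [+3,+2], [+5,+0], [+3,+4] repeated.
step 9: apply [-2,+5] → [24,20]
step 10: apply [+3,+2] → [27,22]
step 11: apply [+5,+0] → [32,22]

[32,22]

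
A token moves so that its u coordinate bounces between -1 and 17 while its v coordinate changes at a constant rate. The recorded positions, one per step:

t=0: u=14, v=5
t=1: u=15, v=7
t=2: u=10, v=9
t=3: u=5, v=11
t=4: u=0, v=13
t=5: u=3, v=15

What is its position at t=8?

u=16, v=21

The u coordinate reflects between -1 and 17, moving 5 per step.
  step 6: 3 → 8
  step 7: 8 → 13
  step 8: 13 → 16
The v coordinate changes by +2 each step: at step 8 it is 21.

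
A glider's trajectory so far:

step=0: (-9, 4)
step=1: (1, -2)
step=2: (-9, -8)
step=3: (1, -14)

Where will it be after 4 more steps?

(1, -38)

The first coordinate repeats the cycle [-9, 1] with period 2; step 7 mod 2 = 1, giving 1.
The second coordinate changes by -6 each step, so at step 7 it is 4 + 7·(-6) = -38.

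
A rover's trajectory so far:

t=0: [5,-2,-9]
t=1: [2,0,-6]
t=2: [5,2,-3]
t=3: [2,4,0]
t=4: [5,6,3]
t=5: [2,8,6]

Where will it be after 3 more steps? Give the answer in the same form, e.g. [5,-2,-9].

[5,14,15]

First: cycles through 5, 2 every 2 steps. Step 8 lands at position 0 of the cycle → 5.
Second: linear, +2 per step → 14 at step 8.
Third: linear, +3 per step → 15 at step 8.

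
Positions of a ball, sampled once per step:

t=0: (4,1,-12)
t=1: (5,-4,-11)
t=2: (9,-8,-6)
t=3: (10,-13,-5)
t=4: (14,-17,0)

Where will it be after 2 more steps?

The moves between consecutive positions are (+1,-5,+1), (+4,-4,+5), (+1,-5,+1), (+4,-4,+5); they repeat the 2-cycle [(+1,-5,+1), (+4,-4,+5)].
step 5: apply (+1,-5,+1) → (15,-22,1)
step 6: apply (+4,-4,+5) → (19,-26,6)

(19,-26,6)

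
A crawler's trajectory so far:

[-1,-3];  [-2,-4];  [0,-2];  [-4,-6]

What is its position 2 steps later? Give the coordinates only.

[-12,-14]

Step-to-step displacements: [-1,-1], [+2,+2], [-4,-4]; each is -2× the previous.
step 4: [-4,-6] + [+8,+8] → [4,2]
step 5: [4,2] + [-16,-16] → [-12,-14]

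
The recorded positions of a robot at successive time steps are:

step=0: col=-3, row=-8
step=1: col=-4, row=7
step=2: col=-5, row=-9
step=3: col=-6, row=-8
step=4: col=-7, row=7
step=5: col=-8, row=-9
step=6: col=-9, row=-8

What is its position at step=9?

col=-12, row=-8

Col: linear, -1 per step → -12 at step 9.
Row: cycles through -8, 7, -9 every 3 steps. Step 9 lands at position 0 of the cycle → -8.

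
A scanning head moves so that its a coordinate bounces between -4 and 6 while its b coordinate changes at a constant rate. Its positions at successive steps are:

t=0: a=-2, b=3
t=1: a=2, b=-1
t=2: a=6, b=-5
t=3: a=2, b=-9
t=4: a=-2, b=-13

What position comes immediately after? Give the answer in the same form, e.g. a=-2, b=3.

The a coordinate travels 4 per step and bounces off the walls at -4 and 6.
  step 5: -2 → -2
The b coordinate changes by -4 each step: at step 5 it is -17.

a=-2, b=-17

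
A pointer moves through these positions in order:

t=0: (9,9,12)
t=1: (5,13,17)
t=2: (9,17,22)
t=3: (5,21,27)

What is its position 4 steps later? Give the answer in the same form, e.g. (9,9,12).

The first coordinate repeats the cycle [9, 5] with period 2; step 7 mod 2 = 1, giving 5.
The second coordinate changes by +4 each step, so at step 7 it is 9 + 7·(4) = 37.
The third coordinate changes by +5 each step, so at step 7 it is 12 + 7·(5) = 47.

(5,37,47)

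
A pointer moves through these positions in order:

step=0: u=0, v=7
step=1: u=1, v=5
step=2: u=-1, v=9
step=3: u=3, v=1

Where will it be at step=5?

Step-to-step displacements: (+1, -2), (-2, +4), (+4, -8); each is -2× the previous.
step 4: u=3, v=1 + (-8, +16) → u=-5, v=17
step 5: u=-5, v=17 + (+16, -32) → u=11, v=-15

u=11, v=-15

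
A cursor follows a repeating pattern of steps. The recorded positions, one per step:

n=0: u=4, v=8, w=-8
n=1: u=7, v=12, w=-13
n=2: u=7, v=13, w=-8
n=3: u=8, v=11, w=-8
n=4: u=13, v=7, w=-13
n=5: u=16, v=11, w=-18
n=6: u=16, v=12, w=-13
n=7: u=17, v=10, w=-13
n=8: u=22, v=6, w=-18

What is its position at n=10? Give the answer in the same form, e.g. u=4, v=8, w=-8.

u=25, v=11, w=-18

The moves between consecutive positions are (+3, +4, -5), (+0, +1, +5), (+1, -2, +0), (+5, -4, -5), (+3, +4, -5), (+0, +1, +5), (+1, -2, +0), (+5, -4, -5); they repeat the 4-cycle [(+3, +4, -5), (+0, +1, +5), (+1, -2, +0), (+5, -4, -5)].
step 9: apply (+3, +4, -5) → u=25, v=10, w=-23
step 10: apply (+0, +1, +5) → u=25, v=11, w=-18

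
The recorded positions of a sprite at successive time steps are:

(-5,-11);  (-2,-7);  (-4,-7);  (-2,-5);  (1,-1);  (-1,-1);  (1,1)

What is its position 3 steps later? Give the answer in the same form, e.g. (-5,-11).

(4,7)

Step-to-step displacements: (+3,+4), (-2,+0), (+2,+2), (+3,+4), (-2,+0), (+2,+2) — a repeating cycle of length 3.
step 7: apply (+3,+4) → (4,5)
step 8: apply (-2,+0) → (2,5)
step 9: apply (+2,+2) → (4,7)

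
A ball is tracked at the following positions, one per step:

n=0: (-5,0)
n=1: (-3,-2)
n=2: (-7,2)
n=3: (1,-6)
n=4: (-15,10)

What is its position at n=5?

Consecutive displacements (+2,-2), (-4,+4), (+8,-8), (-16,+16) scale by a factor of -2 each step.
step 5: (-15,10) + (+32,-32) → (17,-22)

(17,-22)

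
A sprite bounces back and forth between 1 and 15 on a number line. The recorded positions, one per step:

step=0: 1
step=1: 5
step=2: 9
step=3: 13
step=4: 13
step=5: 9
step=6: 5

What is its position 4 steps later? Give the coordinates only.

The value reflects between 1 and 15, moving 4 per step.
  step 7: 5 → 1
  step 8: 1 → 5
  step 9: 5 → 9
  step 10: 9 → 13

13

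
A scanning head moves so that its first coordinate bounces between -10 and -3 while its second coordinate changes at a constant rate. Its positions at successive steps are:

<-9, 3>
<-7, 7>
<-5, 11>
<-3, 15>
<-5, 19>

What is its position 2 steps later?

<-9, 27>

The first coordinate reflects between -10 and -3, moving 2 per step.
  step 5: -5 → -7
  step 6: -7 → -9
The second coordinate changes by +4 each step: at step 6 it is 27.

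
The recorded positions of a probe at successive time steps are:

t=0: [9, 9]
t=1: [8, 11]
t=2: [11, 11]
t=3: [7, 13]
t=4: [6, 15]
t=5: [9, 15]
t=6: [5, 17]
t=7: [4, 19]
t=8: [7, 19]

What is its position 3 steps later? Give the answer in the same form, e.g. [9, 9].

[5, 23]

The moves between consecutive positions are [-1, +2], [+3, +0], [-4, +2], [-1, +2], [+3, +0], [-4, +2], [-1, +2], [+3, +0]; they repeat the 3-cycle [[-1, +2], [+3, +0], [-4, +2]].
step 9: apply [-4, +2] → [3, 21]
step 10: apply [-1, +2] → [2, 23]
step 11: apply [+3, +0] → [5, 23]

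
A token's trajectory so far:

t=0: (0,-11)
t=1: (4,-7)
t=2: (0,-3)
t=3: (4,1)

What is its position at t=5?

The first coordinate repeats the cycle [0, 4] with period 2; step 5 mod 2 = 1, giving 4.
The second coordinate changes by +4 each step, so at step 5 it is -11 + 5·(4) = 9.

(4,9)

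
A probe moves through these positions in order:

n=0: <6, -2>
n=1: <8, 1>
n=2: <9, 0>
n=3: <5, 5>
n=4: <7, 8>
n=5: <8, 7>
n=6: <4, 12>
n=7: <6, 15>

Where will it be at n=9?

<3, 19>

Differencing gives <+2, +3>, <+1, -1>, <-4, +5>, <+2, +3>, <+1, -1>, <-4, +5>, <+2, +3>. This is the pattern <+2, +3>, <+1, -1>, <-4, +5> repeated.
step 8: apply <+1, -1> → <7, 14>
step 9: apply <-4, +5> → <3, 19>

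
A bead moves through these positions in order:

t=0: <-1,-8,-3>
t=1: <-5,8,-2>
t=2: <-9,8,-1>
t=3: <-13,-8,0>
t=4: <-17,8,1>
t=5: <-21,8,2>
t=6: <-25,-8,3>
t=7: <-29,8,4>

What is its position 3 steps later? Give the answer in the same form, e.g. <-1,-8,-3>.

<-41,8,7>

First: linear, -4 per step → -41 at step 10.
Second: cycles through -8, 8, 8 every 3 steps. Step 10 lands at position 1 of the cycle → 8.
Third: linear, +1 per step → 7 at step 10.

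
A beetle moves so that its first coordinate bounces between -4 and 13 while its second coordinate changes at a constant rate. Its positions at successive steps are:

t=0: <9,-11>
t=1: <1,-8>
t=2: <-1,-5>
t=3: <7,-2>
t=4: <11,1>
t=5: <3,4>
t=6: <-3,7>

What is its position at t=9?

<5,16>

The first coordinate reflects between -4 and 13, moving 8 per step.
  step 7: -3 → 5
  step 8: 5 → 13
  step 9: 13 → 5
The second coordinate changes by +3 each step: at step 9 it is 16.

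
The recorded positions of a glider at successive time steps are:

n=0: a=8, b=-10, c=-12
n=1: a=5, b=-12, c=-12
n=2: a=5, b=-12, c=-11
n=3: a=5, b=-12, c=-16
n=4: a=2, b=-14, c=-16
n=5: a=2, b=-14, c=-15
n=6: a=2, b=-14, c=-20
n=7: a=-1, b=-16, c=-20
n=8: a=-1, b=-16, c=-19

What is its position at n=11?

a=-4, b=-18, c=-23

Differencing gives (-3, -2, +0), (+0, +0, +1), (+0, +0, -5), (-3, -2, +0), (+0, +0, +1), (+0, +0, -5), (-3, -2, +0), (+0, +0, +1). This is the pattern (-3, -2, +0), (+0, +0, +1), (+0, +0, -5) repeated.
step 9: apply (+0, +0, -5) → a=-1, b=-16, c=-24
step 10: apply (-3, -2, +0) → a=-4, b=-18, c=-24
step 11: apply (+0, +0, +1) → a=-4, b=-18, c=-23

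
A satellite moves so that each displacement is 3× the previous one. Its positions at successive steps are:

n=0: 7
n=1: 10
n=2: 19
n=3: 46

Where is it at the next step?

127

Step-to-step displacements: +3, +9, +27; each is 3× the previous.
step 4: 46 + 81 → 127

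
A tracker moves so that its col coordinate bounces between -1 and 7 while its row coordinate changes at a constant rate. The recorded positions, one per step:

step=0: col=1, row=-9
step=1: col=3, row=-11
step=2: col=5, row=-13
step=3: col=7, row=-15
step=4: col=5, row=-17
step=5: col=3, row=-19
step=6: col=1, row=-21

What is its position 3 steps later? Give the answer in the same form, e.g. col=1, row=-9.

col=3, row=-27

The col coordinate travels 2 per step and bounces off the walls at -1 and 7.
  step 7: 1 → -1
  step 8: -1 → 1
  step 9: 1 → 3
The row coordinate changes by -2 each step: at step 9 it is -27.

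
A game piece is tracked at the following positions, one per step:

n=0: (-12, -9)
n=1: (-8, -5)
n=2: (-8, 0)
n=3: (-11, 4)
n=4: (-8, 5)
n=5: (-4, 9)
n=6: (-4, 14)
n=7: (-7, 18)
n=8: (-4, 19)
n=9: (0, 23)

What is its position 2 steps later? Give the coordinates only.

Differencing gives (+4, +4), (+0, +5), (-3, +4), (+3, +1), (+4, +4), (+0, +5), (-3, +4), (+3, +1), (+4, +4). This is the pattern (+4, +4), (+0, +5), (-3, +4), (+3, +1) repeated.
step 10: apply (+0, +5) → (0, 28)
step 11: apply (-3, +4) → (-3, 32)

(-3, 32)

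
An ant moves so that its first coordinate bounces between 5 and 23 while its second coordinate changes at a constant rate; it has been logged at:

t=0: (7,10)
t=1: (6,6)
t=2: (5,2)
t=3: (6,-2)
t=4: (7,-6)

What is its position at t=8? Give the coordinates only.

(11,-22)

The first coordinate reflects between 5 and 23, moving 1 per step.
  step 5: 7 → 8
  step 6: 8 → 9
  step 7: 9 → 10
  step 8: 10 → 11
The second coordinate changes by -4 each step: at step 8 it is -22.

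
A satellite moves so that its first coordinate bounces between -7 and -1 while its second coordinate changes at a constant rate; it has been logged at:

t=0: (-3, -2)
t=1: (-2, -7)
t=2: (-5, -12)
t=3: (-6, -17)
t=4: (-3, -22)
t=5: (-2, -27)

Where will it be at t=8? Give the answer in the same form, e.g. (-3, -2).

(-3, -42)

The first coordinate travels 3 per step and bounces off the walls at -7 and -1.
  step 6: -2 → -5
  step 7: -5 → -6
  step 8: -6 → -3
The second coordinate changes by -5 each step: at step 8 it is -42.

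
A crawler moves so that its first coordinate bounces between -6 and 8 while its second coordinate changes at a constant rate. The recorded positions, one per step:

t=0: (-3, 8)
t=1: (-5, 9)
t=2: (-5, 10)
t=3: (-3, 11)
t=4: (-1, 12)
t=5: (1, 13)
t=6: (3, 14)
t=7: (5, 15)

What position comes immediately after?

(7, 16)

The first coordinate reflects between -6 and 8, moving 2 per step.
  step 8: 5 → 7
The second coordinate changes by +1 each step: at step 8 it is 16.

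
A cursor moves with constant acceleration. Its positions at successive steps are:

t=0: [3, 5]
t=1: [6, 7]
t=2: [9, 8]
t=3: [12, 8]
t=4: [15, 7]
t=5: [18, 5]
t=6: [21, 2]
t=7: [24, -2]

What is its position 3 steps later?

Taking differences between consecutive positions: [+3, +2], [+3, +1], [+3, +0], [+3, -1], [+3, -2], [+3, -3], [+3, -4]. These grow by [+0, -1] each step.
step 8: [24, -2] + [+3, -5] → [27, -7]
step 9: [27, -7] + [+3, -6] → [30, -13]
step 10: [30, -13] + [+3, -7] → [33, -20]

[33, -20]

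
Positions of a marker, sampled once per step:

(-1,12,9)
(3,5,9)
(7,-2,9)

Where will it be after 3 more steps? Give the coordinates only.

(19,-23,9)

Each step adds (+4,-7,+0) to the position.
step 3: (7,-2,9) + (+4,-7,+0) → (11,-9,9)
step 4: (11,-9,9) + (+4,-7,+0) → (15,-16,9)
step 5: (15,-16,9) + (+4,-7,+0) → (19,-23,9)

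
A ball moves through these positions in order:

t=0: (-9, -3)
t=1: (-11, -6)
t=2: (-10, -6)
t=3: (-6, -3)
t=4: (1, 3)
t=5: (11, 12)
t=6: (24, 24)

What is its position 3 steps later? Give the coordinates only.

(81, 78)

Successive displacements: (-2, -3), (+1, +0), (+4, +3), (+7, +6), (+10, +9), (+13, +12) — each changes by (+3, +3).
step 7: (24, 24) + (+16, +15) → (40, 39)
step 8: (40, 39) + (+19, +18) → (59, 57)
step 9: (59, 57) + (+22, +21) → (81, 78)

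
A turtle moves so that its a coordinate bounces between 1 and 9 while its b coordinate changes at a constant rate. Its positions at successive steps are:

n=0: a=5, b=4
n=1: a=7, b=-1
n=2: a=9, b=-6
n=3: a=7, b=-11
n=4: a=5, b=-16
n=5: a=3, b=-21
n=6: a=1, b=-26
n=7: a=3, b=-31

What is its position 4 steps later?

a=7, b=-51

The a coordinate travels 2 per step and bounces off the walls at 1 and 9.
  step 8: 3 → 5
  step 9: 5 → 7
  step 10: 7 → 9
  step 11: 9 → 7
The b coordinate changes by -5 each step: at step 11 it is -51.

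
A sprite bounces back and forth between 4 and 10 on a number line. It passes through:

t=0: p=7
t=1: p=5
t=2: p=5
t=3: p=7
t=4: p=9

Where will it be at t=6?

The value travels 2 per step and bounces off the walls at 4 and 10.
  step 5: 9 → 9
  step 6: 9 → 7

p=7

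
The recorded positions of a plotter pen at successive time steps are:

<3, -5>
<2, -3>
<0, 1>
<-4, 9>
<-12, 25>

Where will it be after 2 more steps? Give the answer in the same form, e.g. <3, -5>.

Consecutive displacements <-1, +2>, <-2, +4>, <-4, +8>, <-8, +16> scale by a factor of 2 each step.
step 5: <-12, 25> + <-16, +32> → <-28, 57>
step 6: <-28, 57> + <-32, +64> → <-60, 121>

<-60, 121>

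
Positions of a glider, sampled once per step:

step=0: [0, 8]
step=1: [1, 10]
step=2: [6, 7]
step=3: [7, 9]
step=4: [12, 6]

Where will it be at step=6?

Differencing gives [+1, +2], [+5, -3], [+1, +2], [+5, -3]. This is the pattern [+1, +2], [+5, -3] repeated.
step 5: apply [+1, +2] → [13, 8]
step 6: apply [+5, -3] → [18, 5]

[18, 5]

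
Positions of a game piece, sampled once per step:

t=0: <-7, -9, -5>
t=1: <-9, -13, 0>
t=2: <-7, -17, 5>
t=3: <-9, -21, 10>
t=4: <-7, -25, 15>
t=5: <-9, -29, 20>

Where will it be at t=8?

<-7, -41, 35>

First: cycles through -7, -9 every 2 steps. Step 8 lands at position 0 of the cycle → -7.
Second: linear, -4 per step → -41 at step 8.
Third: linear, +5 per step → 35 at step 8.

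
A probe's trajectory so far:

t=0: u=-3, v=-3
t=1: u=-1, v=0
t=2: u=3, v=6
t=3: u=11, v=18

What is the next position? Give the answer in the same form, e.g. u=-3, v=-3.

u=27, v=42

Consecutive displacements (+2, +3), (+4, +6), (+8, +12) scale by a factor of 2 each step.
step 4: u=11, v=18 + (+16, +24) → u=27, v=42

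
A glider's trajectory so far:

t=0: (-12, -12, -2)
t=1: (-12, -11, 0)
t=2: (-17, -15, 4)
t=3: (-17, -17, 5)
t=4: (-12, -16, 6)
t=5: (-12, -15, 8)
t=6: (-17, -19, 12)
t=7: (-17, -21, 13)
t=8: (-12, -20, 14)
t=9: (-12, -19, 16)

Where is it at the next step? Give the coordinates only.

(-17, -23, 20)

The moves between consecutive positions are (+0, +1, +2), (-5, -4, +4), (+0, -2, +1), (+5, +1, +1), (+0, +1, +2), (-5, -4, +4), (+0, -2, +1), (+5, +1, +1), (+0, +1, +2); they repeat the 4-cycle [(+0, +1, +2), (-5, -4, +4), (+0, -2, +1), (+5, +1, +1)].
step 10: apply (-5, -4, +4) → (-17, -23, 20)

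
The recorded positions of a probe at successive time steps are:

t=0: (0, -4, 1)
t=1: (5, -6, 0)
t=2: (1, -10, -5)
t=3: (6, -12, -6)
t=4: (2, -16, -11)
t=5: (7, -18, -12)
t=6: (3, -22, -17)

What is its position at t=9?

Differencing gives (+5, -2, -1), (-4, -4, -5), (+5, -2, -1), (-4, -4, -5), (+5, -2, -1), (-4, -4, -5). This is the pattern (+5, -2, -1), (-4, -4, -5) repeated.
step 7: apply (+5, -2, -1) → (8, -24, -18)
step 8: apply (-4, -4, -5) → (4, -28, -23)
step 9: apply (+5, -2, -1) → (9, -30, -24)

(9, -30, -24)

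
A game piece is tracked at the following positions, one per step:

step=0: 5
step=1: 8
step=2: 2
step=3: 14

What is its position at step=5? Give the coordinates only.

The jumps are +3, -6, +12 — a geometric progression with ratio -2.
step 4: 14 − 24 → -10
step 5: -10 + 48 → 38

38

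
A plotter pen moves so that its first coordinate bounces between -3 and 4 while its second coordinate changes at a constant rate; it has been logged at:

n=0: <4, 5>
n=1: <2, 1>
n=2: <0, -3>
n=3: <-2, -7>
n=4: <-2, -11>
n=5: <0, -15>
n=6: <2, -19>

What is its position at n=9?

The first coordinate travels 2 per step and bounces off the walls at -3 and 4.
  step 7: 2 → 4
  step 8: 4 → 2
  step 9: 2 → 0
The second coordinate changes by -4 each step: at step 9 it is -31.

<0, -31>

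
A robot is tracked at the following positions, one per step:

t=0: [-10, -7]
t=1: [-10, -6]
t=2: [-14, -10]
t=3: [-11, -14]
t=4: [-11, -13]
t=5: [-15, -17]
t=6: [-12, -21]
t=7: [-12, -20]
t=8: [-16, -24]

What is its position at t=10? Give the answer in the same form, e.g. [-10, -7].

[-13, -27]

Differencing gives [+0, +1], [-4, -4], [+3, -4], [+0, +1], [-4, -4], [+3, -4], [+0, +1], [-4, -4]. This is the pattern [+0, +1], [-4, -4], [+3, -4] repeated.
step 9: apply [+3, -4] → [-13, -28]
step 10: apply [+0, +1] → [-13, -27]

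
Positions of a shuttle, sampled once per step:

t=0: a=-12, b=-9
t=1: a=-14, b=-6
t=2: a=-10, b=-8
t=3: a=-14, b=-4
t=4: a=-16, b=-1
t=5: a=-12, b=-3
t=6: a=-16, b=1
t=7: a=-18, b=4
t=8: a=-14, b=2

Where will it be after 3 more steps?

a=-16, b=7

The moves between consecutive positions are (-2, +3), (+4, -2), (-4, +4), (-2, +3), (+4, -2), (-4, +4), (-2, +3), (+4, -2); they repeat the 3-cycle [(-2, +3), (+4, -2), (-4, +4)].
step 9: apply (-4, +4) → a=-18, b=6
step 10: apply (-2, +3) → a=-20, b=9
step 11: apply (+4, -2) → a=-16, b=7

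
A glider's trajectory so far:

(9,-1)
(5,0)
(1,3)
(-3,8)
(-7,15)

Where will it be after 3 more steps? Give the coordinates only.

Successive displacements: (-4,+1), (-4,+3), (-4,+5), (-4,+7) — each changes by (+0,+2).
step 5: (-7,15) + (-4,+9) → (-11,24)
step 6: (-11,24) + (-4,+11) → (-15,35)
step 7: (-15,35) + (-4,+13) → (-19,48)

(-19,48)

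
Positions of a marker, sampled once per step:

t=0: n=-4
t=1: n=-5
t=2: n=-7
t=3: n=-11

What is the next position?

n=-19

Consecutive displacements -1, -2, -4 scale by a factor of 2 each step.
step 4: -11 − 8 → n=-19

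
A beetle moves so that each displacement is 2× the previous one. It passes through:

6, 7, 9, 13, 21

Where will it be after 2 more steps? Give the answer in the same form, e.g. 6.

69

Consecutive displacements +1, +2, +4, +8 scale by a factor of 2 each step.
step 5: 21 + 16 → 37
step 6: 37 + 32 → 69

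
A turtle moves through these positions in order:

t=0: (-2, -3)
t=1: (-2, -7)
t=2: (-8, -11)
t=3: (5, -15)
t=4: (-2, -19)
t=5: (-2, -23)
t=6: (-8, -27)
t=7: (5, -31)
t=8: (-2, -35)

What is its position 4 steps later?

First: cycles through -2, -2, -8, 5 every 4 steps. Step 12 lands at position 0 of the cycle → -2.
Second: linear, -4 per step → -51 at step 12.

(-2, -51)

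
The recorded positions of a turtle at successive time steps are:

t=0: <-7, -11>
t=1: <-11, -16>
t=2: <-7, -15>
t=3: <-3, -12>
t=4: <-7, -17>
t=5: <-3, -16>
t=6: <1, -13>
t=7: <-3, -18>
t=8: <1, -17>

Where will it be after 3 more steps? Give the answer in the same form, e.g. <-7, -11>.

The moves between consecutive positions are <-4, -5>, <+4, +1>, <+4, +3>, <-4, -5>, <+4, +1>, <+4, +3>, <-4, -5>, <+4, +1>; they repeat the 3-cycle [<-4, -5>, <+4, +1>, <+4, +3>].
step 9: apply <+4, +3> → <5, -14>
step 10: apply <-4, -5> → <1, -19>
step 11: apply <+4, +1> → <5, -18>

<5, -18>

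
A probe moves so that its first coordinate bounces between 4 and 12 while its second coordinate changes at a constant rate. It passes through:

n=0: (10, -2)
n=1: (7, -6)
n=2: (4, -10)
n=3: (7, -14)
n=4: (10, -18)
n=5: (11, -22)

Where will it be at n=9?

(9, -38)

The first coordinate reflects between 4 and 12, moving 3 per step.
  step 6: 11 → 8
  step 7: 8 → 5
  step 8: 5 → 6
  step 9: 6 → 9
The second coordinate changes by -4 each step: at step 9 it is -38.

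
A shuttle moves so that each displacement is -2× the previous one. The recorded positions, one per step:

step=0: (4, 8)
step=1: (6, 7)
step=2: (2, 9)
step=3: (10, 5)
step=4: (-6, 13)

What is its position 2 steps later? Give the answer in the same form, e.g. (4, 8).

The jumps are (+2, -1), (-4, +2), (+8, -4), (-16, +8) — a geometric progression with ratio -2.
step 5: (-6, 13) + (+32, -16) → (26, -3)
step 6: (26, -3) + (-64, +32) → (-38, 29)

(-38, 29)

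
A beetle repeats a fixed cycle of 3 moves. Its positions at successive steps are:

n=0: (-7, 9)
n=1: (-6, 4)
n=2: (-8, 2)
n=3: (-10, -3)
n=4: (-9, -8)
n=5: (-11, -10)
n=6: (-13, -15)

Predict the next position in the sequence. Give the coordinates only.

Differencing gives (+1, -5), (-2, -2), (-2, -5), (+1, -5), (-2, -2), (-2, -5). This is the pattern (+1, -5), (-2, -2), (-2, -5) repeated.
step 7: apply (+1, -5) → (-12, -20)

(-12, -20)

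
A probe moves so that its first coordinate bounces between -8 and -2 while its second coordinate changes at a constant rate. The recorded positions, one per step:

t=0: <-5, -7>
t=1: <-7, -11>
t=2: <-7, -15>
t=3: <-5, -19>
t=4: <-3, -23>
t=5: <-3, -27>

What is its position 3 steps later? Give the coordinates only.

<-7, -39>

The first coordinate travels 2 per step and bounces off the walls at -8 and -2.
  step 6: -3 → -5
  step 7: -5 → -7
  step 8: -7 → -7
The second coordinate changes by -4 each step: at step 8 it is -39.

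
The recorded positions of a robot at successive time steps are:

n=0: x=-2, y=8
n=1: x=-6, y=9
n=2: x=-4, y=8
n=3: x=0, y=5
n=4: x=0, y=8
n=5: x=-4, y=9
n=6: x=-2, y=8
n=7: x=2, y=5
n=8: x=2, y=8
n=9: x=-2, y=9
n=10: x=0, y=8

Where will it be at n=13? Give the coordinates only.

Differencing gives (-4,+1), (+2,-1), (+4,-3), (+0,+3), (-4,+1), (+2,-1), (+4,-3), (+0,+3), (-4,+1), (+2,-1). This is the pattern (-4,+1), (+2,-1), (+4,-3), (+0,+3) repeated.
step 11: apply (+4,-3) → x=4, y=5
step 12: apply (+0,+3) → x=4, y=8
step 13: apply (-4,+1) → x=0, y=9

x=0, y=9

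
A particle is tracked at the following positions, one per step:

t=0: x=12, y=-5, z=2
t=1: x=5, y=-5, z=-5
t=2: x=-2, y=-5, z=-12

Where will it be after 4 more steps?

x=-30, y=-5, z=-40

Each step adds (-7,+0,-7) to the position.
step 3: x=-2, y=-5, z=-12 + (-7,+0,-7) → x=-9, y=-5, z=-19
step 4: x=-9, y=-5, z=-19 + (-7,+0,-7) → x=-16, y=-5, z=-26
step 5: x=-16, y=-5, z=-26 + (-7,+0,-7) → x=-23, y=-5, z=-33
step 6: x=-23, y=-5, z=-33 + (-7,+0,-7) → x=-30, y=-5, z=-40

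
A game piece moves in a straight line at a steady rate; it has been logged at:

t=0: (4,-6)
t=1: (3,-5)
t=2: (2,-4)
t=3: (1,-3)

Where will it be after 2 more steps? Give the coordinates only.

(-1,-1)

The position changes by (-1,+1) every step.
step 4: (1,-3) + (-1,+1) → (0,-2)
step 5: (0,-2) + (-1,+1) → (-1,-1)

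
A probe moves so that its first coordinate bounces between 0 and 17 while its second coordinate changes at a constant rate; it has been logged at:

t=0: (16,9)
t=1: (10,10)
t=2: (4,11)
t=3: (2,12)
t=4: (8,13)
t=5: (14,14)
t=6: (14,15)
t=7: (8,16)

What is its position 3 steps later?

(10,19)

The first coordinate travels 6 per step and bounces off the walls at 0 and 17.
  step 8: 8 → 2
  step 9: 2 → 4
  step 10: 4 → 10
The second coordinate changes by +1 each step: at step 10 it is 19.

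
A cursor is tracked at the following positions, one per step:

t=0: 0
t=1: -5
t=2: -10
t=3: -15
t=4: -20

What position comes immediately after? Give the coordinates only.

-25

Constant displacement of -5 per step.
step 5: -20 − 5 → -25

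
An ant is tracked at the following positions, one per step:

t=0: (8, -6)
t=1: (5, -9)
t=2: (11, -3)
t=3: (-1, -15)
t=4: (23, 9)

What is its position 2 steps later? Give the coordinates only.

Step-to-step displacements: (-3, -3), (+6, +6), (-12, -12), (+24, +24); each is -2× the previous.
step 5: (23, 9) + (-48, -48) → (-25, -39)
step 6: (-25, -39) + (+96, +96) → (71, 57)

(71, 57)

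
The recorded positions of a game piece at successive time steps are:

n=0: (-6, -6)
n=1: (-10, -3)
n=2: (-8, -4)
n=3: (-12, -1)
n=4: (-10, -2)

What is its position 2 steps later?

(-12, 0)

The moves between consecutive positions are (-4, +3), (+2, -1), (-4, +3), (+2, -1); they repeat the 2-cycle [(-4, +3), (+2, -1)].
step 5: apply (-4, +3) → (-14, 1)
step 6: apply (+2, -1) → (-12, 0)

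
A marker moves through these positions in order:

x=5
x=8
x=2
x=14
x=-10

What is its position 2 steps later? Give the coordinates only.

Consecutive displacements +3, -6, +12, -24 scale by a factor of -2 each step.
step 5: -10 + 48 → x=38
step 6: 38 − 96 → x=-58

x=-58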